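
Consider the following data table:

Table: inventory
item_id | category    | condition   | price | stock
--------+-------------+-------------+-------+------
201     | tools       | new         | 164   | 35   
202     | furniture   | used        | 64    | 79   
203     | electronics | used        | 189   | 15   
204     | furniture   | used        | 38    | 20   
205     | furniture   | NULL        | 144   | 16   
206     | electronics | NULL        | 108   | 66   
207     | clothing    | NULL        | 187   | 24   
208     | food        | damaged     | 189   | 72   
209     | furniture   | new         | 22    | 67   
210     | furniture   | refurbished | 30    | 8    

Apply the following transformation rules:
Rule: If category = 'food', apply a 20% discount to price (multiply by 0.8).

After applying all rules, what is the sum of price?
1097.2

Step 1: Records with category = 'food' have total price = 189
Step 2: Apply multiplier: 189 × 0.8 = 151.2
Step 3: Other records total: 946
Step 4: Final sum = 151.2 + 946 = 1097.2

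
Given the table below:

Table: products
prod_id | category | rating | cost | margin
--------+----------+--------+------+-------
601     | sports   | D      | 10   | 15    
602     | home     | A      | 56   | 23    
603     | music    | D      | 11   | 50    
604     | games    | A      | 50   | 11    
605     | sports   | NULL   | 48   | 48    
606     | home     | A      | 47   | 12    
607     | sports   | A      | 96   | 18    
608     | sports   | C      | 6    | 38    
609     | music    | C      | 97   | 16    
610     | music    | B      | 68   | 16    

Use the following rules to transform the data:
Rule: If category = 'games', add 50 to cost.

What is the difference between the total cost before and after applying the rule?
50

Step 1: Original sum of cost = 489
Step 2: 1 records have category = 'games'
Step 3: Each affected record changes by 50
Step 4: Total change = 1 × 50 = 50
Step 5: New sum = 489 + 50 = 539
Step 6: Difference = |539 - 489| = 50
        (Sum increased by 50)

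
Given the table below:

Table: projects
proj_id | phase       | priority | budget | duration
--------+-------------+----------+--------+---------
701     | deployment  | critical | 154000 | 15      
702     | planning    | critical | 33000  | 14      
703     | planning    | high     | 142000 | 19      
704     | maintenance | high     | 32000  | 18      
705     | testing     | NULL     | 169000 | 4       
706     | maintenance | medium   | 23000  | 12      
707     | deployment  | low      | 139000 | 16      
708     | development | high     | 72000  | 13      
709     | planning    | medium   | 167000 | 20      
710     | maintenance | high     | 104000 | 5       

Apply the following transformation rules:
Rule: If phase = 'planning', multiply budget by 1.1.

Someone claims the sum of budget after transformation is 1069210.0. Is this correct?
No, the correct result is 1069200.0.

Step 1: Calculate the correct sum after transformation
Step 2: Apply multiplier 1.1 to records where phase = 'planning'
Step 3: Correct result = 1069200.0
Step 4: Claimed result = 1069210.0
Step 5: 1069200.0 ≠ 1069210.0
Conclusion: The claimed result is incorrect. The correct answer is 1069200.0.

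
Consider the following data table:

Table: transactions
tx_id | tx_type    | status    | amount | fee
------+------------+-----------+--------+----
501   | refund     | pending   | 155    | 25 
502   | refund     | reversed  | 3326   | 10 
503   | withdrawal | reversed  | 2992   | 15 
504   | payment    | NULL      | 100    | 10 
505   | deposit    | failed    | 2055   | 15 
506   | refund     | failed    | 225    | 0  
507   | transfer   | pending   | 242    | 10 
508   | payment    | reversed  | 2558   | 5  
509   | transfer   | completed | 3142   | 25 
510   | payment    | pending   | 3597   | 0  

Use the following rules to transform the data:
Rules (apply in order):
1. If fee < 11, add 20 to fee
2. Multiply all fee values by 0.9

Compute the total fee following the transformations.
211.5

Step 1: Apply Rule 1 - Add 20 to records with fee < 11
  - 6 records affected: 35 + (6 × 20) = 155
  - Unaffected records: 80
  - Sum after Rule 1: 235
Step 2: Apply Rule 2 - Multiply all by 0.9
  - 235 × 0.9 = 211.5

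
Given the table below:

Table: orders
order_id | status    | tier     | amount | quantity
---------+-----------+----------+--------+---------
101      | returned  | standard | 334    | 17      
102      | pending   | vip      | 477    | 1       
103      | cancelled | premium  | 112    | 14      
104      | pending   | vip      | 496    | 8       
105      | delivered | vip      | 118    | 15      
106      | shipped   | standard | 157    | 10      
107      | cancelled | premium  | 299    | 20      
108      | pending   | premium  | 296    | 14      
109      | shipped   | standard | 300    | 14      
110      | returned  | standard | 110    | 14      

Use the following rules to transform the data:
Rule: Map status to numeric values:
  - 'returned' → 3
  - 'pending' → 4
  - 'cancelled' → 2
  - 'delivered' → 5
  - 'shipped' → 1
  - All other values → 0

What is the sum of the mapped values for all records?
29

Step 1: Apply mapping to each record
Step 2: Count by status:
  'returned': 2 records × 3 = 6
  'pending': 3 records × 4 = 12
  'cancelled': 2 records × 2 = 4
  'delivered': 1 records × 5 = 5
  'shipped': 2 records × 1 = 2
Step 3: Sum all mapped values = 29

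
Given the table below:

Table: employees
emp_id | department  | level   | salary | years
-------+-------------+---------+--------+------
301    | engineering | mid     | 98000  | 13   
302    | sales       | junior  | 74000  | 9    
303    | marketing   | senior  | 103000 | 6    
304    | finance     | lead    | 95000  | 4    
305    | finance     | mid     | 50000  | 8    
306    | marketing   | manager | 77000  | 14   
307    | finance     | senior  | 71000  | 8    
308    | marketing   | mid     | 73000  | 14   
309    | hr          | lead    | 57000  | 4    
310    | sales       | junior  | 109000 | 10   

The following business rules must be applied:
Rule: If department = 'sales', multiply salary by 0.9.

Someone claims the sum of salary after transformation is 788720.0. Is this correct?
No, the correct result is 788700.0.

Step 1: Calculate the correct sum after transformation
Step 2: Apply multiplier 0.9 to records where department = 'sales'
Step 3: Correct result = 788700.0
Step 4: Claimed result = 788720.0
Step 5: 788700.0 ≠ 788720.0
Conclusion: The claimed result is incorrect. The correct answer is 788700.0.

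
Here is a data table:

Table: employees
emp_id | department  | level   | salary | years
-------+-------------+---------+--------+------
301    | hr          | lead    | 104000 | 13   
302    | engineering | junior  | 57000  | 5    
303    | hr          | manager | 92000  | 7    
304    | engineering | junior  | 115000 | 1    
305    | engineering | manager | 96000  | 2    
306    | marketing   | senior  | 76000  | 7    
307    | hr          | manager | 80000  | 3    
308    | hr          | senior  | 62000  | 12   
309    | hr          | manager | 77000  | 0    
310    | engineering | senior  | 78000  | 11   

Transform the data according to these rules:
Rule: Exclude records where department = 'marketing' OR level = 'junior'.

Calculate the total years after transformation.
48

Step 1: Find records where department = 'marketing' OR level = 'junior'
Step 2: 3 records match, summing to 13
Step 3: Original sum: 61
Step 4: Remaining sum = 61 - 13 = 48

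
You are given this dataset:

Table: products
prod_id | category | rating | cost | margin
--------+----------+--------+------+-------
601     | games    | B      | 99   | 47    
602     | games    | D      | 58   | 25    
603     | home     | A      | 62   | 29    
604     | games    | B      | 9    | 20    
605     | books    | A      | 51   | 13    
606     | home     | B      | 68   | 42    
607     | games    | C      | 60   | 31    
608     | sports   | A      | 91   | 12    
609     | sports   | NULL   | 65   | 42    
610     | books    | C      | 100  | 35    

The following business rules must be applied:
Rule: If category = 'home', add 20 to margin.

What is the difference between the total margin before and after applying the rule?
40

Step 1: Original sum of margin = 296
Step 2: 2 records have category = 'home'
Step 3: Each affected record changes by 20
Step 4: Total change = 2 × 20 = 40
Step 5: New sum = 296 + 40 = 336
Step 6: Difference = |336 - 296| = 40
        (Sum increased by 40)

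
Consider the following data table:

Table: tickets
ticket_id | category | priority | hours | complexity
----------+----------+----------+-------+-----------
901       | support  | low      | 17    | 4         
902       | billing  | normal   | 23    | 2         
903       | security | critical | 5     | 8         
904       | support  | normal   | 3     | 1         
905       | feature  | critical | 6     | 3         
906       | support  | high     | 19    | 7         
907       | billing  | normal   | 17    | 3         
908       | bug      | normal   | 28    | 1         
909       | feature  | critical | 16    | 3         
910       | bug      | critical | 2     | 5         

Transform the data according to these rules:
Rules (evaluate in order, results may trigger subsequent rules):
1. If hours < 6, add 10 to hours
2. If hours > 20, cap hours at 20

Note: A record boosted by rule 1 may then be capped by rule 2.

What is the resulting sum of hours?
155

Step 1: Apply rule 1 to records with hours < 6
  - 3 records get bonus of 10
  - Of these, 0 records then exceed 20 and get capped
Step 2: Apply rule 2 to records with hours > 20
  - 2 records (original) are capped
Step 3: Calculate final sum = 155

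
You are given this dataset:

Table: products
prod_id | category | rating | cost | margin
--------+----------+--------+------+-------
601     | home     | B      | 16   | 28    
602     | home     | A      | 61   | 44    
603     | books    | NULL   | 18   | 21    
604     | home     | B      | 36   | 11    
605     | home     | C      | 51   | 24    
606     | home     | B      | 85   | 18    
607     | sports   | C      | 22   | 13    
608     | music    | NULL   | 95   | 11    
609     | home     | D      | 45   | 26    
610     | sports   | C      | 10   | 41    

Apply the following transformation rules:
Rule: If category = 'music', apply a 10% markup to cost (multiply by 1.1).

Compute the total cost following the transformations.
448.5

Step 1: Records with category = 'music' have total cost = 95
Step 2: Apply multiplier: 95 × 1.1 = 104.5
Step 3: Other records total: 344
Step 4: Final sum = 104.5 + 344 = 448.5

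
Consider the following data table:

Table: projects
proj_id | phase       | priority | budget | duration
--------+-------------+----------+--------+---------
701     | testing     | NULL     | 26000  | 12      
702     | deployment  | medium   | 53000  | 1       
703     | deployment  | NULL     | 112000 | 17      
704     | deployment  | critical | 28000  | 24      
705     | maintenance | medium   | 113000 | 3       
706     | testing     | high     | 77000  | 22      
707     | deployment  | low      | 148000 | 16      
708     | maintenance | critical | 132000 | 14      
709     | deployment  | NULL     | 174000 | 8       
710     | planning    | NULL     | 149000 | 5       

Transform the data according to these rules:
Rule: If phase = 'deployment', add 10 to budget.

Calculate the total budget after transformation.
1012050

Step 1: Count records where phase = 'deployment': 5
Step 2: Total bonus added: 5 × 10 = 50
Step 3: Original sum of budget: 1012000
Step 4: Final sum = 1012000 + 50 = 1012050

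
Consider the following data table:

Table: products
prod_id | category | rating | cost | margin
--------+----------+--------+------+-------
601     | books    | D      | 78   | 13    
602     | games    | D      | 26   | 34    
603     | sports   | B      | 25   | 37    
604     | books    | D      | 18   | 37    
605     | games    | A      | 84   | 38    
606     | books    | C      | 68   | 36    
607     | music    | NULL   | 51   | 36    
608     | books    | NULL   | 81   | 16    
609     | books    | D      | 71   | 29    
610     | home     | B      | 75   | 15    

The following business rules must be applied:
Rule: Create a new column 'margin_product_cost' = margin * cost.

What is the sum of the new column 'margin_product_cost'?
15445

Step 1: For each record, compute margin * cost
Example calculations:
  13 * 78 = 1014
  34 * 26 = 884
  37 * 25 = 925
  ...
Step 2: Sum all derived values
Step 3: Total = 15445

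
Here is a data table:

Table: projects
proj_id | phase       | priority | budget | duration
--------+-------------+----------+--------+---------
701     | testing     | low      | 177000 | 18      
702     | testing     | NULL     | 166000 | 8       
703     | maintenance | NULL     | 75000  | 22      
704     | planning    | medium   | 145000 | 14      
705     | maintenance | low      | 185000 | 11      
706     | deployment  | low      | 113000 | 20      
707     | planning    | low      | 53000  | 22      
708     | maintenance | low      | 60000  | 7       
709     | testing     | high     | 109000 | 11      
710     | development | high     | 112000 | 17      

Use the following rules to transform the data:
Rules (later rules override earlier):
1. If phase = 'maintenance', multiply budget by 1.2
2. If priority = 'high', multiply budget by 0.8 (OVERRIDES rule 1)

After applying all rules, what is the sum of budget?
1214800.0

Step 1: Rule 2 takes priority for records with priority = 'high'
  - 2 records: 221000 × 0.8 = 176800.0
Step 2: Rule 1 applies to remaining records with phase = 'maintenance'
  - 3 records: 320000 × 1.2 = 384000.0
Step 3: Other records unchanged: 654000
Step 4: Final sum = 176800.0 + 384000.0 + 654000 = 1214800.0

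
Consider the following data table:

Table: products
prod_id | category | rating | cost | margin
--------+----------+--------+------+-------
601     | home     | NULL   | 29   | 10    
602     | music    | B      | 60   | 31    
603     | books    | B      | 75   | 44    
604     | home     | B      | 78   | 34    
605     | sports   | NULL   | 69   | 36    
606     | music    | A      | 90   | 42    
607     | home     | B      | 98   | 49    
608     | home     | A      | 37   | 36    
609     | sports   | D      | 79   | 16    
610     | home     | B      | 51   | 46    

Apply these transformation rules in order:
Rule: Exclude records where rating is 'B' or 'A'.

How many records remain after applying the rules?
3

Step 1: Count records to exclude
  - 5 (B) + 2 (A) = 7 records
Step 2: Total records: 10
Step 3: Remaining = 10 - 7 = 3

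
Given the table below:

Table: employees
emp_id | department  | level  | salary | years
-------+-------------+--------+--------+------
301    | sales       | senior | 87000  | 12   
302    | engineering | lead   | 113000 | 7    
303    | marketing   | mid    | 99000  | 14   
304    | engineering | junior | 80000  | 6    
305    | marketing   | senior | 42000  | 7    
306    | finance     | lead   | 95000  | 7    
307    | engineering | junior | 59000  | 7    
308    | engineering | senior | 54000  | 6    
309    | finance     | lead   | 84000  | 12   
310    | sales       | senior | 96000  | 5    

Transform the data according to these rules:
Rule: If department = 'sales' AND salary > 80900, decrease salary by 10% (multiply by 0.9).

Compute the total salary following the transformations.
790700.0

Step 1: Find records where department = 'sales' AND salary > 80900
Step 2: 2 records match, summing to 183000
Step 3: After multiplier: 183000 × 0.9 = 164700.0
Step 4: Unaffected records sum: 626000
Step 5: Final sum = 164700.0 + 626000 = 790700.0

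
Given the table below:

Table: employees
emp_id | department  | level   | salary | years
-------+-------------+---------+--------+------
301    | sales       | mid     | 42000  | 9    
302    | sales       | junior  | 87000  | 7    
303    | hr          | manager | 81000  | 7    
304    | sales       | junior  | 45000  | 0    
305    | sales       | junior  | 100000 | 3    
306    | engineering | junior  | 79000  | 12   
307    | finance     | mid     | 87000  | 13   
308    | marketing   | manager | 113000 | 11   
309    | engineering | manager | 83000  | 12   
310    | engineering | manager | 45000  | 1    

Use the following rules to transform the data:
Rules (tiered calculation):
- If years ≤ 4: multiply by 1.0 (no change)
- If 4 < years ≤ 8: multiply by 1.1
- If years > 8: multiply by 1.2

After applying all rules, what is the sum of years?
87.8

Step 1: Tier 1 (years ≤ 4): 3 records, sum = 4 × 1.0 = 4.0
Step 2: Tier 2 (4 < years ≤ 8): 2 records, sum = 14 × 1.1 = 15.4
Step 3: Tier 3 (years > 8): 5 records, sum = 57 × 1.2 = 68.4
Step 4: Final sum = 4.0 + 15.4 + 68.4 = 87.8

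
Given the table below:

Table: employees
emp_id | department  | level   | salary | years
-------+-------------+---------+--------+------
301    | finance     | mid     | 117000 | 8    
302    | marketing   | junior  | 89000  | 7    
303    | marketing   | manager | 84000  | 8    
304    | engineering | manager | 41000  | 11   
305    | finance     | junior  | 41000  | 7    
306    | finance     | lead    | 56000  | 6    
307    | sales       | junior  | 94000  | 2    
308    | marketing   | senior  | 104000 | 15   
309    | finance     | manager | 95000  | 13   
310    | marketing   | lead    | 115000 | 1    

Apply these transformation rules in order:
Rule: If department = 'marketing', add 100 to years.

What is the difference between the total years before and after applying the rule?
400

Step 1: Original sum of years = 78
Step 2: 4 records have department = 'marketing'
Step 3: Each affected record changes by 100
Step 4: Total change = 4 × 100 = 400
Step 5: New sum = 78 + 400 = 478
Step 6: Difference = |478 - 78| = 400
        (Sum increased by 400)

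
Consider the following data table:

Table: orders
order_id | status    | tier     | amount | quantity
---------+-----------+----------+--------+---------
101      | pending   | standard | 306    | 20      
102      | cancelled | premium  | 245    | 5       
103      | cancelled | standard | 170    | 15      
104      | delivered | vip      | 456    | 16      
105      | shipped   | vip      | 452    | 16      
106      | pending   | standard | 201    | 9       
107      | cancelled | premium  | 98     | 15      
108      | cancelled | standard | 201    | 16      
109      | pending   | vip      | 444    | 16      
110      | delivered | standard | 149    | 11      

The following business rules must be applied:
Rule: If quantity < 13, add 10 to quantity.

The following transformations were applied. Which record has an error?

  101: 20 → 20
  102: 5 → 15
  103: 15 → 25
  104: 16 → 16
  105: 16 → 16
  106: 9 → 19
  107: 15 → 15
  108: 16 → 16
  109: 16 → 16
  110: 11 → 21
Record 103 has an error. The correct transformed value should be 15, not 25.

Step 1: Check each record against the rule
Step 2: Record 103 has quantity = 15
Step 3: Since 15 >= 13, the bonus should not have been applied
Step 4: Correct value = 15, but claimed value = 25
Conclusion: Record 103 has the error.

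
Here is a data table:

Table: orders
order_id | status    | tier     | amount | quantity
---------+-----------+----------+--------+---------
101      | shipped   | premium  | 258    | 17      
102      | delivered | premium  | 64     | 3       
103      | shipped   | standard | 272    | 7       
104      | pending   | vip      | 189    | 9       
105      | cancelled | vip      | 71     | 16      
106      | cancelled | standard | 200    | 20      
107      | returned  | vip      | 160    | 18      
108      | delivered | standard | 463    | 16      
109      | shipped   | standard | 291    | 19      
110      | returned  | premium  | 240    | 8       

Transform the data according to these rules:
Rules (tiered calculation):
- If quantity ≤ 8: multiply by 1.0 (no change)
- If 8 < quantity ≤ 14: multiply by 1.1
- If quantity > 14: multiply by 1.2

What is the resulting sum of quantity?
155.1

Step 1: Tier 1 (quantity ≤ 8): 3 records, sum = 18 × 1.0 = 18.0
Step 2: Tier 2 (8 < quantity ≤ 14): 1 records, sum = 9 × 1.1 = 9.9
Step 3: Tier 3 (quantity > 14): 6 records, sum = 106 × 1.2 = 127.2
Step 4: Final sum = 18.0 + 9.9 + 127.2 = 155.1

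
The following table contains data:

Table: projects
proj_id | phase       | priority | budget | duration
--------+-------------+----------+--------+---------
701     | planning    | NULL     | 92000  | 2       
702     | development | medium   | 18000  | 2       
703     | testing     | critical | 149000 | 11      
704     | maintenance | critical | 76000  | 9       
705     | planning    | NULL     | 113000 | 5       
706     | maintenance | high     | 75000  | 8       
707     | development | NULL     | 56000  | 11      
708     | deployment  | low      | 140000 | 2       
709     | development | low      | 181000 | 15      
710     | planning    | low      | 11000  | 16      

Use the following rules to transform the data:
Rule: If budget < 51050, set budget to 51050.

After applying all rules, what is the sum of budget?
984100

Step 1: 2 records have budget < 51050
Step 2: These records originally summed to 29000
Step 3: After setting to minimum: 2 × 51050 = 102100
Step 4: Unaffected records sum: 882000
Step 5: Final sum = 102100 + 882000 = 984100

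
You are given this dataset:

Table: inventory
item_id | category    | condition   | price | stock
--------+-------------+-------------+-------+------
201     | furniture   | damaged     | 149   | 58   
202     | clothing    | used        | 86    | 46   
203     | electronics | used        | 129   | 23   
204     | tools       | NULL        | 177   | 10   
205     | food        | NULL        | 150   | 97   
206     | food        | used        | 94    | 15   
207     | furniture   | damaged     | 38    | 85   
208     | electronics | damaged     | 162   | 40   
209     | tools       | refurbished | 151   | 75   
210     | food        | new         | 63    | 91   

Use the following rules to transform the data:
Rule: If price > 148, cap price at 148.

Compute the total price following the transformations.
1150

Step 1: 5 records have price > 148
Step 2: These records originally summed to 789
Step 3: After capping: 5 × 148 = 740
Step 4: Unaffected records sum: 410
Step 5: Final sum = 740 + 410 = 1150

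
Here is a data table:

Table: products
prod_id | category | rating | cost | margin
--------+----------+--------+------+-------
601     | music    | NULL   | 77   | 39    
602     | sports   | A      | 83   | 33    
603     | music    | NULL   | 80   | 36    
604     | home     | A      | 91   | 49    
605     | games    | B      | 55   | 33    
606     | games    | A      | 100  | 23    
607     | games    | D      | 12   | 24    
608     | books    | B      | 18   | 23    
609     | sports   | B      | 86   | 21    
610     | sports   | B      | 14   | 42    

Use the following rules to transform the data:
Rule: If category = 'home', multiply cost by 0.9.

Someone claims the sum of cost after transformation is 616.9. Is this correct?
No, the correct result is 606.9.

Step 1: Calculate the correct sum after transformation
Step 2: Apply multiplier 0.9 to records where category = 'home'
Step 3: Correct result = 606.9
Step 4: Claimed result = 616.9
Step 5: 606.9 ≠ 616.9
Conclusion: The claimed result is incorrect. The correct answer is 606.9.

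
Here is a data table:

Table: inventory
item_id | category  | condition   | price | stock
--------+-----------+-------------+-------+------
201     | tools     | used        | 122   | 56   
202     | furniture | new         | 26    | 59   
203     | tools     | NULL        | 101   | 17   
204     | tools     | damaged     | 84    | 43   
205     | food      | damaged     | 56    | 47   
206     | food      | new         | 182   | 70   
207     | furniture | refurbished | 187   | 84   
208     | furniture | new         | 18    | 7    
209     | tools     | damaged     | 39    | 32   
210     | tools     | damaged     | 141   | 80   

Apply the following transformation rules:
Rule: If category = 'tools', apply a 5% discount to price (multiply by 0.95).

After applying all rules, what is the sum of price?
931.65

Step 1: Records with category = 'tools' have total price = 487
Step 2: Apply multiplier: 487 × 0.95 = 462.65
Step 3: Other records total: 469
Step 4: Final sum = 462.65 + 469 = 931.65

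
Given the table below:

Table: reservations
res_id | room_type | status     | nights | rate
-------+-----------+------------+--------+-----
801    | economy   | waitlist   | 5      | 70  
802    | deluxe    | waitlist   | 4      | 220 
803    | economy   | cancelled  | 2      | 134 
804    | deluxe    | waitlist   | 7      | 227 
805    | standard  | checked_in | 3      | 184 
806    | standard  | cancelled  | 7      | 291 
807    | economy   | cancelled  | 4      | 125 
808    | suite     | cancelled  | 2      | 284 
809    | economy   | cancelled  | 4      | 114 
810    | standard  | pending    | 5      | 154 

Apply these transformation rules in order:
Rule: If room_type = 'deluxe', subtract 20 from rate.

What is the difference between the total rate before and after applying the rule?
40

Step 1: Original sum of rate = 1803
Step 2: 2 records have room_type = 'deluxe'
Step 3: Each affected record changes by -20
Step 4: Total change = 2 × -20 = -40
Step 5: New sum = 1803 + -40 = 1763
Step 6: Difference = |1763 - 1803| = 40
        (Sum decreased by 40)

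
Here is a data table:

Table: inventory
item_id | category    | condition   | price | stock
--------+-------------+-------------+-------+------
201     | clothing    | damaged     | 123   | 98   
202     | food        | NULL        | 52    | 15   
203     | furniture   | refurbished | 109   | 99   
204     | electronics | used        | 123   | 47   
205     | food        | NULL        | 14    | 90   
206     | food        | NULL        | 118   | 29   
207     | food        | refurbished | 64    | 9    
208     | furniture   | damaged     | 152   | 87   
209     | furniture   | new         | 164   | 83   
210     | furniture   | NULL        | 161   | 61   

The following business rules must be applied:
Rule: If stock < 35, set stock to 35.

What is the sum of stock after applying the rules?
670

Step 1: 3 records have stock < 35
Step 2: These records originally summed to 53
Step 3: After setting to minimum: 3 × 35 = 105
Step 4: Unaffected records sum: 565
Step 5: Final sum = 105 + 565 = 670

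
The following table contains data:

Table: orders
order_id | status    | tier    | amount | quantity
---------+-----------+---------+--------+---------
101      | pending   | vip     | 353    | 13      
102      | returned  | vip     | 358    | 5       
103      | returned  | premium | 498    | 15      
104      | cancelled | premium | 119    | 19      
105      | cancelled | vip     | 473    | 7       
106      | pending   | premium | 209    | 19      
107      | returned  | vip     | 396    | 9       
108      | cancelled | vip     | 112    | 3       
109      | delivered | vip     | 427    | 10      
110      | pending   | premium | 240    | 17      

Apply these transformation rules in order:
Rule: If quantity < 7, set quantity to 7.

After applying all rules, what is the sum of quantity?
123

Step 1: 2 records have quantity < 7
Step 2: These records originally summed to 8
Step 3: After setting to minimum: 2 × 7 = 14
Step 4: Unaffected records sum: 109
Step 5: Final sum = 14 + 109 = 123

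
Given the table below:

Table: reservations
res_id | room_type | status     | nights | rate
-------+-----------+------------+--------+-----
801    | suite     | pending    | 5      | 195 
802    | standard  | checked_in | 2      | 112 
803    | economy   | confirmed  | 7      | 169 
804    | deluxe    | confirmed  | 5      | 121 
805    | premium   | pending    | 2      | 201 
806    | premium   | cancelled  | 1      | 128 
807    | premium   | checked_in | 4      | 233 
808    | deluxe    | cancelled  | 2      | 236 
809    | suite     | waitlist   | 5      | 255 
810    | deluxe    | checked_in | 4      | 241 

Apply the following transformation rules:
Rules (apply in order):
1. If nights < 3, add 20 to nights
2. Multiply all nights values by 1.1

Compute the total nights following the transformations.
128.7

Step 1: Apply Rule 1 - Add 20 to records with nights < 3
  - 4 records affected: 7 + (4 × 20) = 87
  - Unaffected records: 30
  - Sum after Rule 1: 117
Step 2: Apply Rule 2 - Multiply all by 1.1
  - 117 × 1.1 = 128.7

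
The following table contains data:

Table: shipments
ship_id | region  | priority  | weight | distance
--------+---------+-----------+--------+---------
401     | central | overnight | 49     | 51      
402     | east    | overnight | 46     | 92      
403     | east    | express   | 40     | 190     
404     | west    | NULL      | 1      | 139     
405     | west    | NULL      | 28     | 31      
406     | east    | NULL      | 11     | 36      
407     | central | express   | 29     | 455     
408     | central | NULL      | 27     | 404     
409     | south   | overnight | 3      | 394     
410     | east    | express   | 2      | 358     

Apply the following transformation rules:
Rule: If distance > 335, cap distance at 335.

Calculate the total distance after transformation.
1879

Step 1: 4 records have distance > 335
Step 2: These records originally summed to 1611
Step 3: After capping: 4 × 335 = 1340
Step 4: Unaffected records sum: 539
Step 5: Final sum = 1340 + 539 = 1879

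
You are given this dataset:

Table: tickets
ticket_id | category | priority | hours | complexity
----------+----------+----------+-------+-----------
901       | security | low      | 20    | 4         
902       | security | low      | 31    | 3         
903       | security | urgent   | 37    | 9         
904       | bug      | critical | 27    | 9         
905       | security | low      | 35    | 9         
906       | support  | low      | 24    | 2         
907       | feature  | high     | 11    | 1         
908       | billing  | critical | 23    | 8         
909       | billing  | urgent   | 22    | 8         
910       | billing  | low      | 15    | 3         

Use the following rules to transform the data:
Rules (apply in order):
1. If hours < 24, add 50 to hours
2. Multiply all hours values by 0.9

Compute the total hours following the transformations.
445.5

Step 1: Apply Rule 1 - Add 50 to records with hours < 24
  - 5 records affected: 91 + (5 × 50) = 341
  - Unaffected records: 154
  - Sum after Rule 1: 495
Step 2: Apply Rule 2 - Multiply all by 0.9
  - 495 × 0.9 = 445.5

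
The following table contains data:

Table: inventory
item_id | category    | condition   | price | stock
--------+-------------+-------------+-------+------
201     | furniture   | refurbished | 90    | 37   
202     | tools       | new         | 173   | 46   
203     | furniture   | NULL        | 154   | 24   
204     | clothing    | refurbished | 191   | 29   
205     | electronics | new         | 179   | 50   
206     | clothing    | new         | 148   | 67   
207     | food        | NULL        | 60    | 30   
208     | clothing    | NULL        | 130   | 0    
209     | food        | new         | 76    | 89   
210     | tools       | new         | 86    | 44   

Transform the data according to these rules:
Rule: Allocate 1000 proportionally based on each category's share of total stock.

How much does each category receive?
clothing: 230.77, electronics: 120.19, food: 286.06, furniture: 146.63, tools: 216.35

Step 1: Calculate total stock = 416
Step 2: Calculate each category's proportion:
  clothing: 96/416 = 23.08% → 230.77
  electronics: 50/416 = 12.02% → 120.19
  food: 119/416 = 28.61% → 286.06
  furniture: 61/416 = 14.66% → 146.63
  tools: 90/416 = 21.63% → 216.35
Step 3: Verify: sum of allocations ≈ 1000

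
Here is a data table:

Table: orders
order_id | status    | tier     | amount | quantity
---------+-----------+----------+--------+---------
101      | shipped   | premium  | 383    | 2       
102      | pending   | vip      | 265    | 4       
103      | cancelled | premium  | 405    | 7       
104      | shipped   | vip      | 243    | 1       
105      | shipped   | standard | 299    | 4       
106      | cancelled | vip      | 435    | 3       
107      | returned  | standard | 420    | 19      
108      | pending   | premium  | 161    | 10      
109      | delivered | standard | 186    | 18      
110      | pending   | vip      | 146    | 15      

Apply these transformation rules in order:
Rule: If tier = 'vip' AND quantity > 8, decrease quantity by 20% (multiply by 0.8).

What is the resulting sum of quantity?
80.0

Step 1: Find records where tier = 'vip' AND quantity > 8
Step 2: 1 records match, summing to 15
Step 3: After multiplier: 15 × 0.8 = 12.0
Step 4: Unaffected records sum: 68
Step 5: Final sum = 12.0 + 68 = 80.0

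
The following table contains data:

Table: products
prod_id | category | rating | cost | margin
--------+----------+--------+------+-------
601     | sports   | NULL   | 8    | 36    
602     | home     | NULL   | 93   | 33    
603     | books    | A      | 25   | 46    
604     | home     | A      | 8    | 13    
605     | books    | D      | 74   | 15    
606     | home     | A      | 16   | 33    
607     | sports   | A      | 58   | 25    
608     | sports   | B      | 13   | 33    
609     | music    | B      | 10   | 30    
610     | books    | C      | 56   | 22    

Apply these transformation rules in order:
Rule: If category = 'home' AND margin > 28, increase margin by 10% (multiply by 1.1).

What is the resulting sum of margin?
292.6

Step 1: Find records where category = 'home' AND margin > 28
Step 2: 2 records match, summing to 66
Step 3: After multiplier: 66 × 1.1 = 72.6
Step 4: Unaffected records sum: 220
Step 5: Final sum = 72.6 + 220 = 292.6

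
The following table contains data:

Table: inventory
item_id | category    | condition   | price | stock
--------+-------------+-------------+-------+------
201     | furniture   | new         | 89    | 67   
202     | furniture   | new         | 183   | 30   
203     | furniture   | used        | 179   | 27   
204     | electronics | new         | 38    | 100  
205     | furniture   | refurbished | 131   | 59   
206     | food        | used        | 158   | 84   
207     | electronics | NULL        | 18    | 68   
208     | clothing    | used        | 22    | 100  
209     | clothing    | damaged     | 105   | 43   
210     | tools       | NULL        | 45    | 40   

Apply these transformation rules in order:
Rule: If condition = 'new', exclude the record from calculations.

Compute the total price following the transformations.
658

Step 1: Identify records where condition = 'new'
Step 2: The excluded records sum to 310
Step 3: Original total price = 968
Step 4: Remaining total = 968 - 310 = 658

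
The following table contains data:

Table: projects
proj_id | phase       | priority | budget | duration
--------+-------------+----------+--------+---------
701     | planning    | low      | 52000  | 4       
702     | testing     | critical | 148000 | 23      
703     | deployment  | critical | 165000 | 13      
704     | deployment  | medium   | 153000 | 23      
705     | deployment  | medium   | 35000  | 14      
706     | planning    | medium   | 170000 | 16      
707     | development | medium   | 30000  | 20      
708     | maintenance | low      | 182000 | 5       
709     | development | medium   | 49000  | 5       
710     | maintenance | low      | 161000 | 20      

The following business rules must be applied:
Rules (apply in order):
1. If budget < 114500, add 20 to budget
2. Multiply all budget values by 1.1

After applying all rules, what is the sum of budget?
1259588.0

Step 1: Apply Rule 1 - Add 20 to records with budget < 114500
  - 4 records affected: 166000 + (4 × 20) = 166080
  - Unaffected records: 979000
  - Sum after Rule 1: 1145080
Step 2: Apply Rule 2 - Multiply all by 1.1
  - 1145080 × 1.1 = 1259588.0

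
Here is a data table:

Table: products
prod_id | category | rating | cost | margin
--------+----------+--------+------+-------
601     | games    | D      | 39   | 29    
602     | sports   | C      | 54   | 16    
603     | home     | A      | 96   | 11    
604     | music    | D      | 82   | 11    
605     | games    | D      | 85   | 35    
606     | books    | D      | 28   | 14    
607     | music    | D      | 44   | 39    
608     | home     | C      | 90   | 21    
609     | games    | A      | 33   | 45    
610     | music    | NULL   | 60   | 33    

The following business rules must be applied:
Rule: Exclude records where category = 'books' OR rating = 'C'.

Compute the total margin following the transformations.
203

Step 1: Find records where category = 'books' OR rating = 'C'
Step 2: 3 records match, summing to 51
Step 3: Original sum: 254
Step 4: Remaining sum = 254 - 51 = 203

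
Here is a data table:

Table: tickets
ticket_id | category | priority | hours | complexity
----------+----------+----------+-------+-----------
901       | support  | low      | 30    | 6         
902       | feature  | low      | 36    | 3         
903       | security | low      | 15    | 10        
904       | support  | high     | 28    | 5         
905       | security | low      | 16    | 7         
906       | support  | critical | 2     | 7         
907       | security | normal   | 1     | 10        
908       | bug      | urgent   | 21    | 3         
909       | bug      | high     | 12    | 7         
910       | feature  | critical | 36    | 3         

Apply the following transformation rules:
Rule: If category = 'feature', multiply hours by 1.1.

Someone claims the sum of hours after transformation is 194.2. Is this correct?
No, the correct result is 204.2.

Step 1: Calculate the correct sum after transformation
Step 2: Apply multiplier 1.1 to records where category = 'feature'
Step 3: Correct result = 204.2
Step 4: Claimed result = 194.2
Step 5: 204.2 ≠ 194.2
Conclusion: The claimed result is incorrect. The correct answer is 204.2.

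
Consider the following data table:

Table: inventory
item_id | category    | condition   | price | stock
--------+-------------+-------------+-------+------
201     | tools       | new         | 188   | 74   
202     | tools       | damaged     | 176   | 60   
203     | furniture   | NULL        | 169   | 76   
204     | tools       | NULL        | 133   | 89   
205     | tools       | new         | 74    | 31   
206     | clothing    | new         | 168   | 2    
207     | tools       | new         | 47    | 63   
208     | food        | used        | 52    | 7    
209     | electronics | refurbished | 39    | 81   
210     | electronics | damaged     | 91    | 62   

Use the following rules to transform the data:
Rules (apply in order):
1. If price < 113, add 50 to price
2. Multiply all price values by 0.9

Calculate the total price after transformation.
1248.3

Step 1: Apply Rule 1 - Add 50 to records with price < 113
  - 5 records affected: 303 + (5 × 50) = 553
  - Unaffected records: 834
  - Sum after Rule 1: 1387
Step 2: Apply Rule 2 - Multiply all by 0.9
  - 1387 × 0.9 = 1248.3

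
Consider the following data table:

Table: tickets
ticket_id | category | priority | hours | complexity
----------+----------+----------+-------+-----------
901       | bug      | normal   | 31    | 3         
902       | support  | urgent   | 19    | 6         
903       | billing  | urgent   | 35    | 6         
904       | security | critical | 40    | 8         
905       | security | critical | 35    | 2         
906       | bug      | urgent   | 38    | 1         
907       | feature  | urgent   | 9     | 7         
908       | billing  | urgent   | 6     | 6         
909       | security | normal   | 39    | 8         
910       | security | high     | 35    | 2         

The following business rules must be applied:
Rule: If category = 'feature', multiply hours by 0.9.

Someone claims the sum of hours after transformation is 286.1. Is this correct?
Yes, the result is correct.

Step 1: Calculate the correct sum after transformation
Step 2: Apply multiplier 0.9 to records where category = 'feature'
Step 3: Correct result = 286.1
Step 4: Claimed result = 286.1
Step 5: 286.1 = 286.1 ✓
Conclusion: The claimed result is correct.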